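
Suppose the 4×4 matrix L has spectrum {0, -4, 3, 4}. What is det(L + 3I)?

-126

If L has eigenvalues 0, -4, 3, 4, then L + 3I has eigenvalues 3, -1, 6, 7.
det(L + 3I) = (3) · (-1) · (6) · (7) = -126.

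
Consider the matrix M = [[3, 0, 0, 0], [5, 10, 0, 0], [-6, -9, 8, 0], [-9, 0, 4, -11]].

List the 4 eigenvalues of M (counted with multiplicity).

-11, 3, 8, 10

M is lower triangular, so its eigenvalues are the diagonal entries.
Diagonal: 3, 10, 8, -11.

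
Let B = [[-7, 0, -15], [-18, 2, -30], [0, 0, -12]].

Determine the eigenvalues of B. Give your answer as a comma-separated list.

Compute the characteristic polynomial p(lambda) = det(lambda·I - B).
Cofactor expansion gives p(lambda) = lambda^3 + 17·lambda^2 + 46·lambda - 168.
Try lambda = 2: p(2) = 0, so 2 is a root.
Dividing by (lambda - 2) leaves lambda^2 + 19·lambda + 84.
The quadratic factors as (lambda + 12)·(lambda + 7).
Eigenvalues: -12, -7, 2.

-12, -7, 2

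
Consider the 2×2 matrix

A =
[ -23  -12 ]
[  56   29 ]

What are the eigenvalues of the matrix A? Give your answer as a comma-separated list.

1, 5

det(A - rI) = (-23 - r)(29 - r) - (-12)·(56) = r^2 - 6r + 5.
This factors as (r - 1)·(r - 5) = 0.
Eigenvalues: 1, 5.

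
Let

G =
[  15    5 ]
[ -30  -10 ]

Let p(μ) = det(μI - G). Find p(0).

p(0) = det(0·I − G) = det(−G) = (−1)^2·det(G).
det(G) = 0, so p(0) = 0.

0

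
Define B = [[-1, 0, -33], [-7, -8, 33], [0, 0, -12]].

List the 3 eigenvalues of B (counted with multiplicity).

-12, -8, -1

Set up det(rI - B) = 0.
Expanding the 3×3 determinant: p(r) = r^3 + 21r^2 + 116r + 96.
Since p(-1) = 0, r = -1 is a root.
Dividing by (r + 1) leaves r^2 + 20r + 96.
The quadratic factors as (r + 12)·(r + 8).
Eigenvalues: -12, -8, -1.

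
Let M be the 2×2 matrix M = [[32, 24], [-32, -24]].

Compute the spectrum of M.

det(M - λI) = (32 - λ)(-24 - λ) - (24)·(-32) = λ^2 - 8λ.
This factors as λ·(λ - 8) = 0.
Eigenvalues: 0, 8.

0, 8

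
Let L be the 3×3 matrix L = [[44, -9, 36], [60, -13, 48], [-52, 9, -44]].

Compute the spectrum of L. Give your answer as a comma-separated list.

-8, -4, -1

Set up det(sI - L) = 0.
Expanding the 3×3 determinant: p(s) = s^3 + 13s^2 + 44s + 32.
Rational-root test: s = -4 gives p(-4) = 0.
Dividing by (s + 4) leaves s^2 + 9s + 8.
The quadratic factors as (s + 8)·(s + 1).
Eigenvalues: -8, -4, -1.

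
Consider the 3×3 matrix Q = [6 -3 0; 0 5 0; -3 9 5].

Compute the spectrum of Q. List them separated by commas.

The characteristic polynomial is p(μ) = det(μI - Q).
Expanding along the first row, p(μ) = μ^3 - 16μ^2 + 85μ - 150.
Try μ = 5: p(5) = 0, so 5 is a root.
Factor out (μ - 5): p(μ) = (μ - 5)·(μ^2 - 11μ + 30).
The quadratic factors as (μ - 5)·(μ - 6).
Eigenvalues: 5, 5, 6.

5, 5, 6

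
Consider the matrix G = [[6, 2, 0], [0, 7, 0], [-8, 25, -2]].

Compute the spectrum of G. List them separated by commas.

-2, 6, 7

Set up det(μI - G) = 0.
Expanding along the first row, p(μ) = μ^3 - 11μ^2 + 16μ + 84.
Since p(6) = 0, μ = 6 is a root.
Dividing by (μ - 6) leaves μ^2 - 5μ - 14.
The quadratic factors as (μ + 2)·(μ - 7).
Eigenvalues: -2, 6, 7.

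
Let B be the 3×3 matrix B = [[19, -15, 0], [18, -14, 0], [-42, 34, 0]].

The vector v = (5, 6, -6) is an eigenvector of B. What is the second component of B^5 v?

First find the eigenvalue: Bv = (5, 6, -6) = 1·(5, 6, -6), so λ = 1.
Then B^5 v = λ^5·v = 1^5·(5, 6, -6) = 1·(5, 6, -6) = (5, 6, -6).

6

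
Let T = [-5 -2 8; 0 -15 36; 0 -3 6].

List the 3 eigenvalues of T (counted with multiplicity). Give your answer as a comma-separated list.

-6, -5, -3

Set up det(tI - T) = 0.
Cofactor expansion gives p(t) = t^3 + 14t^2 + 63t + 90.
Try t = -6: p(-6) = 0, so -6 is a root.
Factor out (t + 6): p(t) = (t + 6)·(t^2 + 8t + 15).
The quadratic factors as (t + 5)·(t + 3).
Eigenvalues: -6, -5, -3.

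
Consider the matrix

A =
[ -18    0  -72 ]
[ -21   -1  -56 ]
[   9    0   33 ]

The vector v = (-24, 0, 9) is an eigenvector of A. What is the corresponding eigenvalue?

Compute Av: A·(-24, 0, 9) = (-216, 0, 81).
Since Av = λv, compare component 1: -216 = λ·-24, so λ = 9.

9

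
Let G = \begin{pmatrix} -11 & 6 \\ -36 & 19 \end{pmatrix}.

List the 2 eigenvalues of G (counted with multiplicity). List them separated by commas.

det(G - λI) = (-11 - λ)(19 - λ) - (6)·(-36) = λ^2 - 8λ + 7.
This factors as (λ - 1)·(λ - 7) = 0.
Eigenvalues: 1, 7.

1, 7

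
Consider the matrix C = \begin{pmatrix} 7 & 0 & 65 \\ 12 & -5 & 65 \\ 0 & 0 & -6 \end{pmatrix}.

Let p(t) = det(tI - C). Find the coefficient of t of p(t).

-47

p(t) = t^3 + 4t^2 - 47t - 210.
The coefficient of t is -47.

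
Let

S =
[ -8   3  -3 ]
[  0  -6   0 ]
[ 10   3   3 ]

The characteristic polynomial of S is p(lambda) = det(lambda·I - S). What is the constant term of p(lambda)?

36

p(lambda) = lambda^3 + 11·lambda^2 + 36·lambda + 36.
The constant term is 36.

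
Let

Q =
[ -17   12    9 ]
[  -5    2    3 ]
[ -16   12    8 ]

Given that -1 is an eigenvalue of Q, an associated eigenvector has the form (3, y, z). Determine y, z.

1, 4

We need (Q + 1I)v = 0.
Q + 1I = [[-16, 12, 9], [-5, 3, 3], [-16, 12, 9]].
Row 1: (-16)·3 + (12)·y + (9)·z = 0
Row 2: (-5)·3 + (3)·y + (3)·z = 0
Row 3: (-16)·3 + (12)·y + (9)·z = 0
Solving gives y = 1, z = 4.
Check: Q·(3, 1, 4) = (-3, -1, -4) = -1·(3, 1, 4).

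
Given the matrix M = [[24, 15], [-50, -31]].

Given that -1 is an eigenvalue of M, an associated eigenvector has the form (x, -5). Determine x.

We need (M + 1I)v = 0.
M + 1I = [[25, 15], [-50, -30]].
Row 1: (25)·x + (15)·-5 = 0
Row 2: (-50)·x + (-30)·-5 = 0
Solving gives x = 3.
Check: M·(3, -5) = (-3, 5) = -1·(3, -5).

3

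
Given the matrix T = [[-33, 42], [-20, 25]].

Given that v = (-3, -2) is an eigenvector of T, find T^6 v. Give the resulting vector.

First find the eigenvalue: Tv = (15, 10) = -5·(-3, -2), so λ = -5.
Then T^6 v = λ^6·v = (-5)^6·(-3, -2) = 15625·(-3, -2) = (-46875, -31250).

(-46875, -31250)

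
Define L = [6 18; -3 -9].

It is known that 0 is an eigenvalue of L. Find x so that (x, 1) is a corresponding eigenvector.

-3

We need (L)v = 0.
L = [[6, 18], [-3, -9]].
Row 1: (6)·x + (18)·1 = 0
Row 2: (-3)·x + (-9)·1 = 0
Solving gives x = -3.
Check: L·(-3, 1) = (0, 0) = 0·(-3, 1).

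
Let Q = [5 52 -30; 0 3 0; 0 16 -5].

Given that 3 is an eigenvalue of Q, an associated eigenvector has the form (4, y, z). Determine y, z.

1, 2

We need (Q - 3I)v = 0.
Q - 3I = [[2, 52, -30], [0, 0, 0], [0, 16, -8]].
Row 1: (2)·4 + (52)·y + (-30)·z = 0
Row 2: (0)·4 + (0)·y + (0)·z = 0
Row 3: (0)·4 + (16)·y + (-8)·z = 0
Solving gives y = 1, z = 2.
Check: Q·(4, 1, 2) = (12, 3, 6) = 3·(4, 1, 2).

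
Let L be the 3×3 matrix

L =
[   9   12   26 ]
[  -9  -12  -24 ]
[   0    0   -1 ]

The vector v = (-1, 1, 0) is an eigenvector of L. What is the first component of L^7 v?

2187

First find the eigenvalue: Lv = (3, -3, 0) = -3·(-1, 1, 0), so λ = -3.
Then L^7 v = λ^7·v = (-3)^7·(-1, 1, 0) = -2187·(-1, 1, 0) = (2187, -2187, 0).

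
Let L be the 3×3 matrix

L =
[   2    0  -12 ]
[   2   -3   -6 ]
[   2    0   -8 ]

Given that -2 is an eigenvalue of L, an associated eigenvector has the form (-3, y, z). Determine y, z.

We need (L + 2I)v = 0.
L + 2I = [[4, 0, -12], [2, -1, -6], [2, 0, -6]].
Row 1: (4)·-3 + (0)·y + (-12)·z = 0
Row 2: (2)·-3 + (-1)·y + (-6)·z = 0
Row 3: (2)·-3 + (0)·y + (-6)·z = 0
Solving gives y = 0, z = -1.
Check: L·(-3, 0, -1) = (6, 0, 2) = -2·(-3, 0, -1).

0, -1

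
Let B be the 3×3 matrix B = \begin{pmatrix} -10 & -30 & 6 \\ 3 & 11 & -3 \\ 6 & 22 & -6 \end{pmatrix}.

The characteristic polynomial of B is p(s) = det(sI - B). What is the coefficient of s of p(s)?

4

p(s) = s^3 + 5s^2 + 4s.
The coefficient of s is 4.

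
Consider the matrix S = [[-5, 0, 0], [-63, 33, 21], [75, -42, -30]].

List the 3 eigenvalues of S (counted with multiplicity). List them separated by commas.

The characteristic polynomial is p(μ) = det(μI - S).
Cofactor expansion gives p(μ) = μ^3 + 2μ^2 - 123μ - 540.
Since p(-5) = 0, μ = -5 is a root.
Dividing by (μ + 5) leaves μ^2 - 3μ - 108.
The quadratic factors as (μ + 9)·(μ - 12).
Eigenvalues: -9, -5, 12.

-9, -5, 12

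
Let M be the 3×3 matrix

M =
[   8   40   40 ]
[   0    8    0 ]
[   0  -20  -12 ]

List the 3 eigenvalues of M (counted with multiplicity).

The characteristic polynomial is p(μ) = det(μI - M).
Expanding along the first row, p(μ) = μ^3 - 4μ^2 - 128μ + 768.
Since p(-12) = 0, μ = -12 is a root.
Dividing by (μ + 12) leaves μ^2 - 16μ + 64.
The quadratic factor is (μ - 8)^2.
Eigenvalues: -12, 8, 8.

-12, 8, 8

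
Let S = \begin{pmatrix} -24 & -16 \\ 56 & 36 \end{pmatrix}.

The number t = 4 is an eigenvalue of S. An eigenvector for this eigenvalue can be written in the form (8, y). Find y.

We need (S - 4I)v = 0.
S - 4I = [[-28, -16], [56, 32]].
Row 1: (-28)·8 + (-16)·y = 0
Row 2: (56)·8 + (32)·y = 0
Solving gives y = -14.
Check: S·(8, -14) = (32, -56) = 4·(8, -14).

-14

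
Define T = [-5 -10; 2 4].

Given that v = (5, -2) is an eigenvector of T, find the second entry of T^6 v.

-2

First find the eigenvalue: Tv = (-5, 2) = -1·(5, -2), so λ = -1.
Then T^6 v = λ^6·v = (-1)^6·(5, -2) = 1·(5, -2) = (5, -2).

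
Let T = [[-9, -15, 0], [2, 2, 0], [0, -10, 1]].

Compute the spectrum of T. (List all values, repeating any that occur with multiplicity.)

-4, -3, 1

Compute the characteristic polynomial p(t) = det(tI - T).
Cofactor expansion gives p(t) = t^3 + 6t^2 + 5t - 12.
Since p(-4) = 0, t = -4 is a root.
Factor out (t + 4): p(t) = (t + 4)·(t^2 + 2t - 3).
The quadratic factors as (t + 3)·(t - 1).
Eigenvalues: -4, -3, 1.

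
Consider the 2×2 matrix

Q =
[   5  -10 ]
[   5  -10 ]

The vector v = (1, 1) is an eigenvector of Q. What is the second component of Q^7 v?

First find the eigenvalue: Qv = (-5, -5) = -5·(1, 1), so λ = -5.
Then Q^7 v = λ^7·v = (-5)^7·(1, 1) = -78125·(1, 1) = (-78125, -78125).

-78125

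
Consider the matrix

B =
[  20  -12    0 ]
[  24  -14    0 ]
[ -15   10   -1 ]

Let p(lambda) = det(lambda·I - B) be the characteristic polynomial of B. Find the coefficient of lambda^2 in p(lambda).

-5

The coefficient of lambda^2 of det(lambda·I - B) is −trace(B).
trace(B) = (20) + (-14) + (-1) = 5, so the coefficient is -5.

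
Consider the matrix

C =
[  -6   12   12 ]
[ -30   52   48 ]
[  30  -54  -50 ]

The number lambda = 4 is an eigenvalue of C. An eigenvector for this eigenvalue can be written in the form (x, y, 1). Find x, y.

0, -1

We need (C - 4I)v = 0.
C - 4I = [[-10, 12, 12], [-30, 48, 48], [30, -54, -54]].
Row 1: (-10)·x + (12)·y + (12)·1 = 0
Row 2: (-30)·x + (48)·y + (48)·1 = 0
Row 3: (30)·x + (-54)·y + (-54)·1 = 0
Solving gives x = 0, y = -1.
Check: C·(0, -1, 1) = (0, -4, 4) = 4·(0, -1, 1).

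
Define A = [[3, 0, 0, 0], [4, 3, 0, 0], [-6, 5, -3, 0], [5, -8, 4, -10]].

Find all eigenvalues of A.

-10, -3, 3, 3

A is lower triangular, so its eigenvalues are the diagonal entries.
Diagonal: 3, 3, -3, -10.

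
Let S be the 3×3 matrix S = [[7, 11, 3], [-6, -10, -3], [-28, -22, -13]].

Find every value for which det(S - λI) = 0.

-10, -7, 1

The characteristic polynomial is p(λ) = det(λI - S).
Cofactor expansion gives p(λ) = λ^3 + 16λ^2 + 53λ - 70.
Since p(1) = 0, λ = 1 is a root.
Dividing by (λ - 1) leaves λ^2 + 17λ + 70.
The quadratic factors as (λ + 10)·(λ + 7).
Eigenvalues: -10, -7, 1.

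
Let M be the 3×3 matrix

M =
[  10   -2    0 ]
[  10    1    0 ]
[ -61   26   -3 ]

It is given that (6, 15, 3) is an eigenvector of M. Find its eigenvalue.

Compute Mv: M·(6, 15, 3) = (30, 75, 15).
Since Mv = λv, compare component 1: 30 = λ·6, so λ = 5.

5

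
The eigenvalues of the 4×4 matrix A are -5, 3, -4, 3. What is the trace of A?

-3

trace(A) is the sum of the eigenvalues: (-5) + (3) + (-4) + (3) = -3.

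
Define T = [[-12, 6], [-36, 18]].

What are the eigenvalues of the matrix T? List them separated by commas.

det(T - λI) = (-12 - λ)(18 - λ) - (6)·(-36) = λ^2 - 6λ.
This factors as λ·(λ - 6) = 0.
Eigenvalues: 0, 6.

0, 6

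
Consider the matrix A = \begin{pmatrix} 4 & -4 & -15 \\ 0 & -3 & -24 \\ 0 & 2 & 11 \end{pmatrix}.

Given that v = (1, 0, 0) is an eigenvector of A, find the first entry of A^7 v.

First find the eigenvalue: Av = (4, 0, 0) = 4·(1, 0, 0), so λ = 4.
Then A^7 v = λ^7·v = 4^7·(1, 0, 0) = 16384·(1, 0, 0) = (16384, 0, 0).

16384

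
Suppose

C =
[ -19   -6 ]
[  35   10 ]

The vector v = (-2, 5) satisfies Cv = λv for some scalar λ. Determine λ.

Compute Cv: C·(-2, 5) = (8, -20).
Since Cv = λv, compare component 1: 8 = λ·-2, so λ = -4.

-4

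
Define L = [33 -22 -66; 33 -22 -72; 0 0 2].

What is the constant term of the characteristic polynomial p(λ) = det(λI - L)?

p(0) = det(0·I − L) = det(−L) = (−1)^3·det(L).
det(L) = 0, so p(0) = 0.

0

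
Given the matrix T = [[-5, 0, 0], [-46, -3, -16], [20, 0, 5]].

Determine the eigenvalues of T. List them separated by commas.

Compute the characteristic polynomial p(λ) = det(λI - T).
Cofactor expansion gives p(λ) = λ^3 + 3λ^2 - 25λ - 75.
Try λ = -3: p(-3) = 0, so -3 is a root.
Factor out (λ + 3): p(λ) = (λ + 3)·(λ^2 - 25).
The quadratic factors as (λ + 5)·(λ - 5).
Eigenvalues: -5, -3, 5.

-5, -3, 5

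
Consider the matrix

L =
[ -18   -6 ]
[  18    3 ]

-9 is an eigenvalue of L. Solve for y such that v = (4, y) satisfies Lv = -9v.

We need (L + 9I)v = 0.
L + 9I = [[-9, -6], [18, 12]].
Row 1: (-9)·4 + (-6)·y = 0
Row 2: (18)·4 + (12)·y = 0
Solving gives y = -6.
Check: L·(4, -6) = (-36, 54) = -9·(4, -6).

-6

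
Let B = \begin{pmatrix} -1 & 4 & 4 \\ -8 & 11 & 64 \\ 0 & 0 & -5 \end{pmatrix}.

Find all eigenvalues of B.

Set up det(sI - B) = 0.
Expanding the 3×3 determinant: p(s) = s^3 - 5s^2 - 29s + 105.
Since p(3) = 0, s = 3 is a root.
Factor out (s - 3): p(s) = (s - 3)·(s^2 - 2s - 35).
The quadratic factors as (s + 5)·(s - 7).
Eigenvalues: -5, 3, 7.

-5, 3, 7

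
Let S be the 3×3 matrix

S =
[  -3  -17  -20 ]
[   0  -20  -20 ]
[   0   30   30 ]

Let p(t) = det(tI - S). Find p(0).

0

p(0) = det(0·I − S) = det(−S) = (−1)^3·det(S).
det(S) = 0, so p(0) = 0.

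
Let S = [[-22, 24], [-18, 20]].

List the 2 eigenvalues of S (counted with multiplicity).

det(S - rI) = (-22 - r)(20 - r) - (24)·(-18) = r^2 + 2r - 8.
This factors as (r + 4)·(r - 2) = 0.
Eigenvalues: -4, 2.

-4, 2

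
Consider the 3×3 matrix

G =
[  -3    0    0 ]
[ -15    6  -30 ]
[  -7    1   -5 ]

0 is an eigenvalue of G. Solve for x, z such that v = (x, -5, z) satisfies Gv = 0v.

We need (G)v = 0.
G = [[-3, 0, 0], [-15, 6, -30], [-7, 1, -5]].
Row 1: (-3)·x + (0)·-5 + (0)·z = 0
Row 2: (-15)·x + (6)·-5 + (-30)·z = 0
Row 3: (-7)·x + (1)·-5 + (-5)·z = 0
Solving gives x = 0, z = -1.
Check: G·(0, -5, -1) = (0, 0, 0) = 0·(0, -5, -1).

0, -1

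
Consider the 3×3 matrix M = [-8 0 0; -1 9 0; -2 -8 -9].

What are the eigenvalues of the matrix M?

M is lower triangular, so its eigenvalues are the diagonal entries.
Diagonal: -8, 9, -9.

-9, -8, 9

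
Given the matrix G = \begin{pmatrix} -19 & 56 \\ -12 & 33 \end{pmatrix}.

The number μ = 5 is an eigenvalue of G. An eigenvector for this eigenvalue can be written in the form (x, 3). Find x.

7

We need (G - 5I)v = 0.
G - 5I = [[-24, 56], [-12, 28]].
Row 1: (-24)·x + (56)·3 = 0
Row 2: (-12)·x + (28)·3 = 0
Solving gives x = 7.
Check: G·(7, 3) = (35, 15) = 5·(7, 3).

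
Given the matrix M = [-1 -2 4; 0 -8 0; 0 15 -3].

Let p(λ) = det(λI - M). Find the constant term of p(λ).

p(λ) = λ^3 + 12λ^2 + 35λ + 24.
The constant term is 24.

24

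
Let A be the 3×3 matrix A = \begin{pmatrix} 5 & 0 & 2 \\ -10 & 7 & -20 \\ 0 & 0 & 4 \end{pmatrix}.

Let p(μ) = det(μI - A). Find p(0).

p(0) = det(0·I − A) = det(−A) = (−1)^3·det(A).
det(A) = 140, so p(0) = -140.

-140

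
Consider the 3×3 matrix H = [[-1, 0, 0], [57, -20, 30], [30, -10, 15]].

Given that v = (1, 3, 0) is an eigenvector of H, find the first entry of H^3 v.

First find the eigenvalue: Hv = (-1, -3, 0) = -1·(1, 3, 0), so λ = -1.
Then H^3 v = λ^3·v = (-1)^3·(1, 3, 0) = -1·(1, 3, 0) = (-1, -3, 0).

-1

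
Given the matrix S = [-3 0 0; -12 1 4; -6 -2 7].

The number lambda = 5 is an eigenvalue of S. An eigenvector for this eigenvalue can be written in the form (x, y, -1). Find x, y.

0, -1

We need (S - 5I)v = 0.
S - 5I = [[-8, 0, 0], [-12, -4, 4], [-6, -2, 2]].
Row 1: (-8)·x + (0)·y + (0)·-1 = 0
Row 2: (-12)·x + (-4)·y + (4)·-1 = 0
Row 3: (-6)·x + (-2)·y + (2)·-1 = 0
Solving gives x = 0, y = -1.
Check: S·(0, -1, -1) = (0, -5, -5) = 5·(0, -1, -1).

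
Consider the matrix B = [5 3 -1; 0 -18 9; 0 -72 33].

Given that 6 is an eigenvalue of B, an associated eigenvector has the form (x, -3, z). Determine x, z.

-1, -8

We need (B - 6I)v = 0.
B - 6I = [[-1, 3, -1], [0, -24, 9], [0, -72, 27]].
Row 1: (-1)·x + (3)·-3 + (-1)·z = 0
Row 2: (0)·x + (-24)·-3 + (9)·z = 0
Row 3: (0)·x + (-72)·-3 + (27)·z = 0
Solving gives x = -1, z = -8.
Check: B·(-1, -3, -8) = (-6, -18, -48) = 6·(-1, -3, -8).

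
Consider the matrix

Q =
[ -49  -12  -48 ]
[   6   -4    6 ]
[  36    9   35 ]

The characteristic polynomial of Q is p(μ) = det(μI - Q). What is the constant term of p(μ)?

70

p(μ) = μ^3 + 18μ^2 + 87μ + 70.
The constant term is 70.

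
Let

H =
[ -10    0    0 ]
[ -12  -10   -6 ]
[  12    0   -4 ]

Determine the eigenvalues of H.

Set up det(λI - H) = 0.
Expanding the 3×3 determinant: p(λ) = λ^3 + 24λ^2 + 180λ + 400.
Since p(-10) = 0, λ = -10 is a root.
Dividing by (λ + 10) leaves λ^2 + 14λ + 40.
The quadratic factors as (λ + 10)·(λ + 4).
Eigenvalues: -10, -10, -4.

-10, -10, -4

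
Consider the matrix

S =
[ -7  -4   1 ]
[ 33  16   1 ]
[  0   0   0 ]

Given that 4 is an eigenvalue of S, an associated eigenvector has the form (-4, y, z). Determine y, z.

11, 0

We need (S - 4I)v = 0.
S - 4I = [[-11, -4, 1], [33, 12, 1], [0, 0, -4]].
Row 1: (-11)·-4 + (-4)·y + (1)·z = 0
Row 2: (33)·-4 + (12)·y + (1)·z = 0
Row 3: (0)·-4 + (0)·y + (-4)·z = 0
Solving gives y = 11, z = 0.
Check: S·(-4, 11, 0) = (-16, 44, 0) = 4·(-4, 11, 0).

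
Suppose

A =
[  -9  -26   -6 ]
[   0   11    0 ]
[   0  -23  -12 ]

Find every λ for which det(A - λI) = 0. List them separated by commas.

-12, -9, 11

Set up det(tI - A) = 0.
Expanding the 3×3 determinant: p(t) = t^3 + 10t^2 - 123t - 1188.
Try t = 11: p(11) = 0, so 11 is a root.
Factor out (t - 11): p(t) = (t - 11)·(t^2 + 21t + 108).
The quadratic factors as (t + 12)·(t + 9).
Eigenvalues: -12, -9, 11.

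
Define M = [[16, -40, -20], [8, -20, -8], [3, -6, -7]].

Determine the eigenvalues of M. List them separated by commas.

-4, -4, -3

Compute the characteristic polynomial p(t) = det(tI - M).
Expanding the 3×3 determinant: p(t) = t^3 + 11t^2 + 40t + 48.
Since p(-3) = 0, t = -3 is a root.
Dividing by (t + 3) leaves t^2 + 8t + 16.
The quadratic factor is (t + 4)^2.
Eigenvalues: -4, -4, -3.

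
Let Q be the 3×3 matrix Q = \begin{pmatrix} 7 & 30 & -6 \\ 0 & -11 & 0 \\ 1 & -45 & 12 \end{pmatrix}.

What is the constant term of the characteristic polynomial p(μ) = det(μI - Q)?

990

p(0) = det(0·I − Q) = det(−Q) = (−1)^3·det(Q).
det(Q) = -990, so p(0) = 990.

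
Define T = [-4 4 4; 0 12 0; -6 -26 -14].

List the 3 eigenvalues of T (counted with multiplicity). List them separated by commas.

-10, -8, 12

Compute the characteristic polynomial p(lambda) = det(lambda·I - T).
Expanding along the first row, p(lambda) = lambda^3 + 6·lambda^2 - 136·lambda - 960.
Rational-root test: lambda = -10 gives p(-10) = 0.
Factor out (lambda + 10): p(lambda) = (lambda + 10)·(lambda^2 - 4·lambda - 96).
The quadratic factors as (lambda + 8)·(lambda - 12).
Eigenvalues: -10, -8, 12.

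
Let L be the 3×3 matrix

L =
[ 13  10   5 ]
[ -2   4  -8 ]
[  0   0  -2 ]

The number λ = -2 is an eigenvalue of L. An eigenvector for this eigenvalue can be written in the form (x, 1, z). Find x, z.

We need (L + 2I)v = 0.
L + 2I = [[15, 10, 5], [-2, 6, -8], [0, 0, 0]].
Row 1: (15)·x + (10)·1 + (5)·z = 0
Row 2: (-2)·x + (6)·1 + (-8)·z = 0
Row 3: (0)·x + (0)·1 + (0)·z = 0
Solving gives x = -1, z = 1.
Check: L·(-1, 1, 1) = (2, -2, -2) = -2·(-1, 1, 1).

-1, 1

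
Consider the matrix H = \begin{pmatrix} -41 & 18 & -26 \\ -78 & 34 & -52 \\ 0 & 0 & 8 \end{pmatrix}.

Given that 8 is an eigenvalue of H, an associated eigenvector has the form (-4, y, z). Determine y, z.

-8, 2

We need (H - 8I)v = 0.
H - 8I = [[-49, 18, -26], [-78, 26, -52], [0, 0, 0]].
Row 1: (-49)·-4 + (18)·y + (-26)·z = 0
Row 2: (-78)·-4 + (26)·y + (-52)·z = 0
Row 3: (0)·-4 + (0)·y + (0)·z = 0
Solving gives y = -8, z = 2.
Check: H·(-4, -8, 2) = (-32, -64, 16) = 8·(-4, -8, 2).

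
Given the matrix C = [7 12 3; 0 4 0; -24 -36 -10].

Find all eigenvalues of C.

Set up det(tI - C) = 0.
Expanding along the first row, p(t) = t^3 - t^2 - 10t - 8.
Since p(4) = 0, t = 4 is a root.
Dividing by (t - 4) leaves t^2 + 3t + 2.
The quadratic factors as (t + 2)·(t + 1).
Eigenvalues: -2, -1, 4.

-2, -1, 4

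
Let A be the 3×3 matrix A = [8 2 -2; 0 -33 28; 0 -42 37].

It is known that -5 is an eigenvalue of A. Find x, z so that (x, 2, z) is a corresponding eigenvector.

0, 2

We need (A + 5I)v = 0.
A + 5I = [[13, 2, -2], [0, -28, 28], [0, -42, 42]].
Row 1: (13)·x + (2)·2 + (-2)·z = 0
Row 2: (0)·x + (-28)·2 + (28)·z = 0
Row 3: (0)·x + (-42)·2 + (42)·z = 0
Solving gives x = 0, z = 2.
Check: A·(0, 2, 2) = (0, -10, -10) = -5·(0, 2, 2).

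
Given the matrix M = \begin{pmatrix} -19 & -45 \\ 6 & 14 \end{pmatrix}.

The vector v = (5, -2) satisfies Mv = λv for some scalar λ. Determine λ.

Compute Mv: M·(5, -2) = (-5, 2).
Since Mv = λv, compare component 1: -5 = λ·5, so λ = -1.

-1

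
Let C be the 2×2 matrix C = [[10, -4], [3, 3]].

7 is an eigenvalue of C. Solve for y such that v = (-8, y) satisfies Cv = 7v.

-6

We need (C - 7I)v = 0.
C - 7I = [[3, -4], [3, -4]].
Row 1: (3)·-8 + (-4)·y = 0
Row 2: (3)·-8 + (-4)·y = 0
Solving gives y = -6.
Check: C·(-8, -6) = (-56, -42) = 7·(-8, -6).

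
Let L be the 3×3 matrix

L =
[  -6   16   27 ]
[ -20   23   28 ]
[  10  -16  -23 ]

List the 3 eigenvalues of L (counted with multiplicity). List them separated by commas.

Compute the characteristic polynomial p(r) = det(rI - L).
Expanding the 3×3 determinant: p(r) = r^3 + 6r^2 - 31r - 36.
Since p(-1) = 0, r = -1 is a root.
Factor out (r + 1): p(r) = (r + 1)·(r^2 + 5r - 36).
The quadratic factors as (r + 9)·(r - 4).
Eigenvalues: -9, -1, 4.

-9, -1, 4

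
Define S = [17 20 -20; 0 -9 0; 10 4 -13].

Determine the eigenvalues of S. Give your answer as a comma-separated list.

The characteristic polynomial is p(t) = det(tI - S).
Cofactor expansion gives p(t) = t^3 + 5t^2 - 57t - 189.
Rational-root test: t = -3 gives p(-3) = 0.
Factor out (t + 3): p(t) = (t + 3)·(t^2 + 2t - 63).
The quadratic factors as (t + 9)·(t - 7).
Eigenvalues: -9, -3, 7.

-9, -3, 7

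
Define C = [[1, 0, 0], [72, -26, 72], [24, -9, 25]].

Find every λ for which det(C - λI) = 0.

-2, 1, 1

Set up det(lambda·I - C) = 0.
Expanding the 3×3 determinant: p(lambda) = lambda^3 - 3·lambda + 2.
Try lambda = 1: p(1) = 0, so 1 is a root.
Dividing by (lambda - 1) leaves lambda^2 + lambda - 2.
The quadratic factors as (lambda + 2)·(lambda - 1).
Eigenvalues: -2, 1, 1.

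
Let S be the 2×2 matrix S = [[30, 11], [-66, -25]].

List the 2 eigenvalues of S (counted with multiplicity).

det(S - μI) = (30 - μ)(-25 - μ) - (11)·(-66) = μ^2 - 5μ - 24.
This factors as (μ + 3)·(μ - 8) = 0.
Eigenvalues: -3, 8.

-3, 8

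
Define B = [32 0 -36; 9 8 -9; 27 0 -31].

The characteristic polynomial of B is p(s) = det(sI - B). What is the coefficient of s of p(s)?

-12

p(s) = s^3 - 9s^2 - 12s + 160.
The coefficient of s is -12.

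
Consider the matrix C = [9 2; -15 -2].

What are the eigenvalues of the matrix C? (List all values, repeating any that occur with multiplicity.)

3, 4

det(C - lambda·I) = (9 - lambda)(-2 - lambda) - (2)·(-15) = lambda^2 - 7·lambda + 12.
This factors as (lambda - 3)·(lambda - 4) = 0.
Eigenvalues: 3, 4.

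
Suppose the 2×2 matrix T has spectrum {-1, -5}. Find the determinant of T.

5

det(T) is the product of the eigenvalues: (-1) · (-5) = 5.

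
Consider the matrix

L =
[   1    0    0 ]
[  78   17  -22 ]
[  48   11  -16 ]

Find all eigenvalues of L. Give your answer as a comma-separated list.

The characteristic polynomial is p(μ) = det(μI - L).
Cofactor expansion gives p(μ) = μ^3 - 2μ^2 - 29μ + 30.
Try μ = 1: p(1) = 0, so 1 is a root.
Dividing by (μ - 1) leaves μ^2 - μ - 30.
The quadratic factors as (μ + 5)·(μ - 6).
Eigenvalues: -5, 1, 6.

-5, 1, 6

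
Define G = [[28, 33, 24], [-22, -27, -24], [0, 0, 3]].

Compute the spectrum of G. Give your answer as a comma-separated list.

-5, 3, 6

Set up det(sI - G) = 0.
Expanding the 3×3 determinant: p(s) = s^3 - 4s^2 - 27s + 90.
Try s = -5: p(-5) = 0, so -5 is a root.
Dividing by (s + 5) leaves s^2 - 9s + 18.
The quadratic factors as (s - 3)·(s - 6).
Eigenvalues: -5, 3, 6.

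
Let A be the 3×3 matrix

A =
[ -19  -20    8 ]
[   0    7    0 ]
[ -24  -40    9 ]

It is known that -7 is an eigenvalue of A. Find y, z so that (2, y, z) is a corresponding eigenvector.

We need (A + 7I)v = 0.
A + 7I = [[-12, -20, 8], [0, 14, 0], [-24, -40, 16]].
Row 1: (-12)·2 + (-20)·y + (8)·z = 0
Row 2: (0)·2 + (14)·y + (0)·z = 0
Row 3: (-24)·2 + (-40)·y + (16)·z = 0
Solving gives y = 0, z = 3.
Check: A·(2, 0, 3) = (-14, 0, -21) = -7·(2, 0, 3).

0, 3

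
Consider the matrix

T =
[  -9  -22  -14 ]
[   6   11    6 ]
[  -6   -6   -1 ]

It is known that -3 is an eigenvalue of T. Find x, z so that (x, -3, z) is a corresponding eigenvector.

4, 3

We need (T + 3I)v = 0.
T + 3I = [[-6, -22, -14], [6, 14, 6], [-6, -6, 2]].
Row 1: (-6)·x + (-22)·-3 + (-14)·z = 0
Row 2: (6)·x + (14)·-3 + (6)·z = 0
Row 3: (-6)·x + (-6)·-3 + (2)·z = 0
Solving gives x = 4, z = 3.
Check: T·(4, -3, 3) = (-12, 9, -9) = -3·(4, -3, 3).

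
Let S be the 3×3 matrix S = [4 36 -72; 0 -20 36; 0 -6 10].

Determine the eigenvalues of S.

Set up det(tI - S) = 0.
Cofactor expansion gives p(t) = t^3 + 6t^2 - 24t - 64.
Rational-root test: t = 4 gives p(4) = 0.
Dividing by (t - 4) leaves t^2 + 10t + 16.
The quadratic factors as (t + 8)·(t + 2).
Eigenvalues: -8, -2, 4.

-8, -2, 4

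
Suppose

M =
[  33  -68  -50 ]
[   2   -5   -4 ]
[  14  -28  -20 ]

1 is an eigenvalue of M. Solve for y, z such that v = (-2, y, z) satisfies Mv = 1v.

2, -4

We need (M - 1I)v = 0.
M - 1I = [[32, -68, -50], [2, -6, -4], [14, -28, -21]].
Row 1: (32)·-2 + (-68)·y + (-50)·z = 0
Row 2: (2)·-2 + (-6)·y + (-4)·z = 0
Row 3: (14)·-2 + (-28)·y + (-21)·z = 0
Solving gives y = 2, z = -4.
Check: M·(-2, 2, -4) = (-2, 2, -4) = 1·(-2, 2, -4).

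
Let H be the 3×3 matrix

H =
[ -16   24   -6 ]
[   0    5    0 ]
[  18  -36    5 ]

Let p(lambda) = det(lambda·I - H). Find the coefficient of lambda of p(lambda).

-27

p(lambda) = lambda^3 + 6·lambda^2 - 27·lambda - 140.
The coefficient of lambda is -27.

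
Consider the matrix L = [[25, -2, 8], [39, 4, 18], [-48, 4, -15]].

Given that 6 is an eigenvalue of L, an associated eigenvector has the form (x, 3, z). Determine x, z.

We need (L - 6I)v = 0.
L - 6I = [[19, -2, 8], [39, -2, 18], [-48, 4, -21]].
Row 1: (19)·x + (-2)·3 + (8)·z = 0
Row 2: (39)·x + (-2)·3 + (18)·z = 0
Row 3: (-48)·x + (4)·3 + (-21)·z = 0
Solving gives x = 2, z = -4.
Check: L·(2, 3, -4) = (12, 18, -24) = 6·(2, 3, -4).

2, -4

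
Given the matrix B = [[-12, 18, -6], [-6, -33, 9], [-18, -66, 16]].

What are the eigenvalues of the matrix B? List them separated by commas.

-12, -11, -6

Set up det(λI - B) = 0.
Cofactor expansion gives p(λ) = λ^3 + 29λ^2 + 270λ + 792.
Rational-root test: λ = -6 gives p(-6) = 0.
Dividing by (λ + 6) leaves λ^2 + 23λ + 132.
The quadratic factors as (λ + 12)·(λ + 11).
Eigenvalues: -12, -11, -6.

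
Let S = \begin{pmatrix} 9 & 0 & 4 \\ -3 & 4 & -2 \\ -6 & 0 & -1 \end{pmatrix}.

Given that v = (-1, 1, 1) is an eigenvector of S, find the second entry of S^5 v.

3125

First find the eigenvalue: Sv = (-5, 5, 5) = 5·(-1, 1, 1), so λ = 5.
Then S^5 v = λ^5·v = 5^5·(-1, 1, 1) = 3125·(-1, 1, 1) = (-3125, 3125, 3125).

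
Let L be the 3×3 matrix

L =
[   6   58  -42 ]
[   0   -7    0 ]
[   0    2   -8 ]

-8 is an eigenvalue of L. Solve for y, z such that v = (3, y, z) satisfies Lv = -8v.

We need (L + 8I)v = 0.
L + 8I = [[14, 58, -42], [0, 1, 0], [0, 2, 0]].
Row 1: (14)·3 + (58)·y + (-42)·z = 0
Row 2: (0)·3 + (1)·y + (0)·z = 0
Row 3: (0)·3 + (2)·y + (0)·z = 0
Solving gives y = 0, z = 1.
Check: L·(3, 0, 1) = (-24, 0, -8) = -8·(3, 0, 1).

0, 1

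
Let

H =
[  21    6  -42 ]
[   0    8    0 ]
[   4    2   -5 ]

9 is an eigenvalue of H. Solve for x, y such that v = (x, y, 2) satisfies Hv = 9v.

We need (H - 9I)v = 0.
H - 9I = [[12, 6, -42], [0, -1, 0], [4, 2, -14]].
Row 1: (12)·x + (6)·y + (-42)·2 = 0
Row 2: (0)·x + (-1)·y + (0)·2 = 0
Row 3: (4)·x + (2)·y + (-14)·2 = 0
Solving gives x = 7, y = 0.
Check: H·(7, 0, 2) = (63, 0, 18) = 9·(7, 0, 2).

7, 0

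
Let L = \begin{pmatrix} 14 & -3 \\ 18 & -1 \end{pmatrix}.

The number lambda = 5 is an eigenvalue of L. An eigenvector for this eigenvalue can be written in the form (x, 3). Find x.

1

We need (L - 5I)v = 0.
L - 5I = [[9, -3], [18, -6]].
Row 1: (9)·x + (-3)·3 = 0
Row 2: (18)·x + (-6)·3 = 0
Solving gives x = 1.
Check: L·(1, 3) = (5, 15) = 5·(1, 3).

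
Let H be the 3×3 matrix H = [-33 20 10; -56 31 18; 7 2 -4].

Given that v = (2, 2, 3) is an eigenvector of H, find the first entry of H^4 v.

First find the eigenvalue: Hv = (4, 4, 6) = 2·(2, 2, 3), so λ = 2.
Then H^4 v = λ^4·v = 2^4·(2, 2, 3) = 16·(2, 2, 3) = (32, 32, 48).

32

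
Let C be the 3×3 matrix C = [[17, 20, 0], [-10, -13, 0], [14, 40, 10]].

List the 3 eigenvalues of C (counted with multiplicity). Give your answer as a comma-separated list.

-3, 7, 10

Compute the characteristic polynomial p(s) = det(sI - C).
Cofactor expansion gives p(s) = s^3 - 14s^2 + 19s + 210.
Since p(-3) = 0, s = -3 is a root.
Factor out (s + 3): p(s) = (s + 3)·(s^2 - 17s + 70).
The quadratic factors as (s - 7)·(s - 10).
Eigenvalues: -3, 7, 10.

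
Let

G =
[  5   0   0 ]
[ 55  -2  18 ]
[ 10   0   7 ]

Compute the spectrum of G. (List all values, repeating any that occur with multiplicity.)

-2, 5, 7

The characteristic polynomial is p(r) = det(rI - G).
Expanding the 3×3 determinant: p(r) = r^3 - 10r^2 + 11r + 70.
Since p(-2) = 0, r = -2 is a root.
Dividing by (r + 2) leaves r^2 - 12r + 35.
The quadratic factors as (r - 5)·(r - 7).
Eigenvalues: -2, 5, 7.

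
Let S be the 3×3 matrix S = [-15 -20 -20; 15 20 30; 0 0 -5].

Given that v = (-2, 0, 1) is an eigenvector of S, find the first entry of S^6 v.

First find the eigenvalue: Sv = (10, 0, -5) = -5·(-2, 0, 1), so λ = -5.
Then S^6 v = λ^6·v = (-5)^6·(-2, 0, 1) = 15625·(-2, 0, 1) = (-31250, 0, 15625).

-31250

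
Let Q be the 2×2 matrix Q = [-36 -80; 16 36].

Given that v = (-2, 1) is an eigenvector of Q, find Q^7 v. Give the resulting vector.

(-32768, 16384)

First find the eigenvalue: Qv = (-8, 4) = 4·(-2, 1), so λ = 4.
Then Q^7 v = λ^7·v = 4^7·(-2, 1) = 16384·(-2, 1) = (-32768, 16384).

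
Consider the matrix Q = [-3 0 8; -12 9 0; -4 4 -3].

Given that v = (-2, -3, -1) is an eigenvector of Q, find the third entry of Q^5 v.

First find the eigenvalue: Qv = (-2, -3, -1) = 1·(-2, -3, -1), so λ = 1.
Then Q^5 v = λ^5·v = 1^5·(-2, -3, -1) = 1·(-2, -3, -1) = (-2, -3, -1).

-1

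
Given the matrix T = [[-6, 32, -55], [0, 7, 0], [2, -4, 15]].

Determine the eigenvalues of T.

4, 5, 7

Compute the characteristic polynomial p(lambda) = det(lambda·I - T).
Expanding along the first row, p(lambda) = lambda^3 - 16·lambda^2 + 83·lambda - 140.
Rational-root test: lambda = 4 gives p(4) = 0.
Dividing by (lambda - 4) leaves lambda^2 - 12·lambda + 35.
The quadratic factors as (lambda - 5)·(lambda - 7).
Eigenvalues: 4, 5, 7.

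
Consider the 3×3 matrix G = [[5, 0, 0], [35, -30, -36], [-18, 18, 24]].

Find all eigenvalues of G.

-12, 5, 6

Compute the characteristic polynomial p(r) = det(rI - G).
Expanding along the first row, p(r) = r^3 + r^2 - 102r + 360.
Since p(6) = 0, r = 6 is a root.
Dividing by (r - 6) leaves r^2 + 7r - 60.
The quadratic factors as (r + 12)·(r - 5).
Eigenvalues: -12, 5, 6.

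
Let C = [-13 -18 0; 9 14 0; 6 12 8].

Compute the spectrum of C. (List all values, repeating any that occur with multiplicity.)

The characteristic polynomial is p(λ) = det(λI - C).
Expanding along the first row, p(λ) = λ^3 - 9λ^2 - 12λ + 160.
Rational-root test: λ = 5 gives p(5) = 0.
Dividing by (λ - 5) leaves λ^2 - 4λ - 32.
The quadratic factors as (λ + 4)·(λ - 8).
Eigenvalues: -4, 5, 8.

-4, 5, 8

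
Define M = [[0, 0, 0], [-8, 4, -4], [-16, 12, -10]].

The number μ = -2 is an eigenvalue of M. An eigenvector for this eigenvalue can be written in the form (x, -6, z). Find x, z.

We need (M + 2I)v = 0.
M + 2I = [[2, 0, 0], [-8, 6, -4], [-16, 12, -8]].
Row 1: (2)·x + (0)·-6 + (0)·z = 0
Row 2: (-8)·x + (6)·-6 + (-4)·z = 0
Row 3: (-16)·x + (12)·-6 + (-8)·z = 0
Solving gives x = 0, z = -9.
Check: M·(0, -6, -9) = (0, 12, 18) = -2·(0, -6, -9).

0, -9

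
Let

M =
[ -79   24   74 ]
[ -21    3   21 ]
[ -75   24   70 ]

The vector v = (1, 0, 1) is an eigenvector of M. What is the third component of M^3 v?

-125

First find the eigenvalue: Mv = (-5, 0, -5) = -5·(1, 0, 1), so λ = -5.
Then M^3 v = λ^3·v = (-5)^3·(1, 0, 1) = -125·(1, 0, 1) = (-125, 0, -125).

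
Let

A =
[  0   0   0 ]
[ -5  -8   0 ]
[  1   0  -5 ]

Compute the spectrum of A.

A is lower triangular, so its eigenvalues are the diagonal entries.
Diagonal: 0, -8, -5.

-8, -5, 0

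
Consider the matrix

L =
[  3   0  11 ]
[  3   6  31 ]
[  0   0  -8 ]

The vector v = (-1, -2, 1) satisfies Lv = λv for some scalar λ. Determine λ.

Compute Lv: L·(-1, -2, 1) = (8, 16, -8).
Since Lv = λv, compare component 1: 8 = λ·-1, so λ = -8.

-8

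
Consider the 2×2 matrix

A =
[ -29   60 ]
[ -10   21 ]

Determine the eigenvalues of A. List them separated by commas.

-9, 1

det(A - lambda·I) = (-29 - lambda)(21 - lambda) - (60)·(-10) = lambda^2 + 8·lambda - 9.
This factors as (lambda + 9)·(lambda - 1) = 0.
Eigenvalues: -9, 1.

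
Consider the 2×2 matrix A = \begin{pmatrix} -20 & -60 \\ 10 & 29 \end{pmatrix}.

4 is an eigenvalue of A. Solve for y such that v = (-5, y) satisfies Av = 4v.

2

We need (A - 4I)v = 0.
A - 4I = [[-24, -60], [10, 25]].
Row 1: (-24)·-5 + (-60)·y = 0
Row 2: (10)·-5 + (25)·y = 0
Solving gives y = 2.
Check: A·(-5, 2) = (-20, 8) = 4·(-5, 2).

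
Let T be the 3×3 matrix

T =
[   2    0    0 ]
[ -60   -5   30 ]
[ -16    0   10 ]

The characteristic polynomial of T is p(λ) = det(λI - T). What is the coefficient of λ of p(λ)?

-40

p(λ) = λ^3 - 7λ^2 - 40λ + 100.
The coefficient of λ is -40.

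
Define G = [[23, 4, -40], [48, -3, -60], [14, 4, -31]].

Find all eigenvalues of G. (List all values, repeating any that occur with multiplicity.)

-11, -9, 9

Compute the characteristic polynomial p(μ) = det(μI - G).
Cofactor expansion gives p(μ) = μ^3 + 11μ^2 - 81μ - 891.
Rational-root test: μ = -11 gives p(-11) = 0.
Dividing by (μ + 11) leaves μ^2 - 81.
The quadratic factors as (μ + 9)·(μ - 9).
Eigenvalues: -11, -9, 9.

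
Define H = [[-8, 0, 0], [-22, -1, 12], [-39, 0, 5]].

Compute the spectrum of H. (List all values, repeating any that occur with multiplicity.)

-8, -1, 5

Set up det(tI - H) = 0.
Expanding along the first row, p(t) = t^3 + 4t^2 - 37t - 40.
Try t = -1: p(-1) = 0, so -1 is a root.
Dividing by (t + 1) leaves t^2 + 3t - 40.
The quadratic factors as (t + 8)·(t - 5).
Eigenvalues: -8, -1, 5.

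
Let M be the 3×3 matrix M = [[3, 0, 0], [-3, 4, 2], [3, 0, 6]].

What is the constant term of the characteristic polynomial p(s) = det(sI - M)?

p(0) = det(0·I − M) = det(−M) = (−1)^3·det(M).
det(M) = 72, so p(0) = -72.

-72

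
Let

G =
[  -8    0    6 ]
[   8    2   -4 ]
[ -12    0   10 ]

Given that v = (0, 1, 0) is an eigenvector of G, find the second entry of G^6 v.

First find the eigenvalue: Gv = (0, 2, 0) = 2·(0, 1, 0), so λ = 2.
Then G^6 v = λ^6·v = 2^6·(0, 1, 0) = 64·(0, 1, 0) = (0, 64, 0).

64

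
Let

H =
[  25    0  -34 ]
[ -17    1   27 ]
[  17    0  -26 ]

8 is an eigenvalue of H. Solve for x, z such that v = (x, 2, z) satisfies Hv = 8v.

We need (H - 8I)v = 0.
H - 8I = [[17, 0, -34], [-17, -7, 27], [17, 0, -34]].
Row 1: (17)·x + (0)·2 + (-34)·z = 0
Row 2: (-17)·x + (-7)·2 + (27)·z = 0
Row 3: (17)·x + (0)·2 + (-34)·z = 0
Solving gives x = -4, z = -2.
Check: H·(-4, 2, -2) = (-32, 16, -16) = 8·(-4, 2, -2).

-4, -2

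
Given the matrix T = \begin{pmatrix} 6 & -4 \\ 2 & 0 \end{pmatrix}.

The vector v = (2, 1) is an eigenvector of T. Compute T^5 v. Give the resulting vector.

(2048, 1024)

First find the eigenvalue: Tv = (8, 4) = 4·(2, 1), so λ = 4.
Then T^5 v = λ^5·v = 4^5·(2, 1) = 1024·(2, 1) = (2048, 1024).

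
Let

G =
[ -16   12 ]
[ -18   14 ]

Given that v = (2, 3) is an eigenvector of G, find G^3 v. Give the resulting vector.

First find the eigenvalue: Gv = (4, 6) = 2·(2, 3), so λ = 2.
Then G^3 v = λ^3·v = 2^3·(2, 3) = 8·(2, 3) = (16, 24).

(16, 24)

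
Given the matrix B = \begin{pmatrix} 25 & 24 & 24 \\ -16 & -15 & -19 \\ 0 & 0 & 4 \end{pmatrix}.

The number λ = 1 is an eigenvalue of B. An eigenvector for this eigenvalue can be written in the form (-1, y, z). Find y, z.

1, 0

We need (B - 1I)v = 0.
B - 1I = [[24, 24, 24], [-16, -16, -19], [0, 0, 3]].
Row 1: (24)·-1 + (24)·y + (24)·z = 0
Row 2: (-16)·-1 + (-16)·y + (-19)·z = 0
Row 3: (0)·-1 + (0)·y + (3)·z = 0
Solving gives y = 1, z = 0.
Check: B·(-1, 1, 0) = (-1, 1, 0) = 1·(-1, 1, 0).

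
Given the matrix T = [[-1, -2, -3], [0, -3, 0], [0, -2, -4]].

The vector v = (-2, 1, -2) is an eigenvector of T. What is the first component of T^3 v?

First find the eigenvalue: Tv = (6, -3, 6) = -3·(-2, 1, -2), so λ = -3.
Then T^3 v = λ^3·v = (-3)^3·(-2, 1, -2) = -27·(-2, 1, -2) = (54, -27, 54).

54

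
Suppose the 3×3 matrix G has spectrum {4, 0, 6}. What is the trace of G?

trace(G) is the sum of the eigenvalues: (4) + (0) + (6) = 10.

10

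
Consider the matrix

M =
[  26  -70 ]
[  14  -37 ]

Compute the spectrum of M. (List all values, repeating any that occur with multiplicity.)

-9, -2

det(M - λI) = (26 - λ)(-37 - λ) - (-70)·(14) = λ^2 + 11λ + 18.
This factors as (λ + 9)·(λ + 2) = 0.
Eigenvalues: -9, -2.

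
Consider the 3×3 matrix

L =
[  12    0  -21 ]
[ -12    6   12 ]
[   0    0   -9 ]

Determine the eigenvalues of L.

The characteristic polynomial is p(λ) = det(λI - L).
Expanding the 3×3 determinant: p(λ) = λ^3 - 9λ^2 - 90λ + 648.
Try λ = 6: p(6) = 0, so 6 is a root.
Dividing by (λ - 6) leaves λ^2 - 3λ - 108.
The quadratic factors as (λ + 9)·(λ - 12).
Eigenvalues: -9, 6, 12.

-9, 6, 12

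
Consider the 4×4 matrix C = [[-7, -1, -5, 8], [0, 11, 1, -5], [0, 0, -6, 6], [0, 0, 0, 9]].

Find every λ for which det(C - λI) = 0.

-7, -6, 9, 11

C is upper triangular, so its eigenvalues are the diagonal entries.
Diagonal: -7, 11, -6, 9.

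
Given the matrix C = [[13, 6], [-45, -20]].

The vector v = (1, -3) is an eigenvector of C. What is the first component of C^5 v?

-3125

First find the eigenvalue: Cv = (-5, 15) = -5·(1, -3), so λ = -5.
Then C^5 v = λ^5·v = (-5)^5·(1, -3) = -3125·(1, -3) = (-3125, 9375).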